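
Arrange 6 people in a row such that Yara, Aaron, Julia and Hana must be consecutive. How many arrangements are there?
Treat the 4 as one block: (6-4+1)! × 4! = 6 × 24 = 144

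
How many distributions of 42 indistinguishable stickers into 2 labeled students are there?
C(42+2-1, 2-1) = C(43, 1) = 43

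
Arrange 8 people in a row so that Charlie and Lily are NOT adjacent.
Total - adjacent = 8! - (8-1)!×2 = 40320 - 10080 = 30240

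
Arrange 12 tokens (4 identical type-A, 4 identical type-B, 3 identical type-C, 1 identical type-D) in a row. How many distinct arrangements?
12! / (4! × 4! × 3! × 1!) = 138600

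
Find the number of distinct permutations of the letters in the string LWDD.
4! / (2! × 1! × 1!) = 12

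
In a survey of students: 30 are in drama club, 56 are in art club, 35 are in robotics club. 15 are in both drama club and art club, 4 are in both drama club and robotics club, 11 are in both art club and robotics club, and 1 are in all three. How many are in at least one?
|A∪B∪C| = 30+56+35-15-4-11+1 = 92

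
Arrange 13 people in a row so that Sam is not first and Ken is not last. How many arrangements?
By inclusion-exclusion: 13! - 2×(13-1)! + (13-2)! = 6227020800 - 958003200 + 39916800 = 5308934400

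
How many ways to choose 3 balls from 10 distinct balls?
C(10,3) = 10!/(3!×7!) = 120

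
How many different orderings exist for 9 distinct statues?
9! = 362880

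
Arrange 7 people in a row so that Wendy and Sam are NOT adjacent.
Total - adjacent = 7! - (7-1)!×2 = 5040 - 1440 = 3600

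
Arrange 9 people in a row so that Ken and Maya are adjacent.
Treat as block: (9-1)! × 2! = 40320 × 2 = 80640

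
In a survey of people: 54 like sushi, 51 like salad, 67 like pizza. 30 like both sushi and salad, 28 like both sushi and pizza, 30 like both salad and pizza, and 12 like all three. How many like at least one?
|A∪B∪C| = 54+51+67-30-28-30+12 = 96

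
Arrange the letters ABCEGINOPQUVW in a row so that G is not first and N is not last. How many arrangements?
By inclusion-exclusion: 13! - 2×(13-1)! + (13-2)! = 6227020800 - 958003200 + 39916800 = 5308934400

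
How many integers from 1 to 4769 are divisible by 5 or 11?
⌊4769/5⌋ + ⌊4769/11⌋ - ⌊4769/55⌋ = 953 + 433 - 86 = 1300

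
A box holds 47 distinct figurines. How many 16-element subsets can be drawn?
C(47,16) = 47!/(16!×31!) = 1503232609098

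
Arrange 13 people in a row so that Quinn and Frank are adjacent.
Treat as block: (13-1)! × 2! = 479001600 × 2 = 958003200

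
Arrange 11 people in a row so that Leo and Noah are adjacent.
Treat as block: (11-1)! × 2! = 3628800 × 2 = 7257600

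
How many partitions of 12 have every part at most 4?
Let r_j(i) = number of partitions of i into parts ≤ j, for i = 0..12. r_1(i) = 1 for all i; r_j(i) = r_{j-1}(i) + r_j(i-j). Rows j = 2..4: ≤2: 1 1 2 2 3 3 4 4 5 5 6 6 7; ≤3: 1 1 2 3 4 5 7 8 10 12 14 16 19; ≤4: 1 1 2 3 5 6 9 11 15 18 23 27 34. r_4(12) = 34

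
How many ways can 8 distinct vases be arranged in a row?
8! = 40320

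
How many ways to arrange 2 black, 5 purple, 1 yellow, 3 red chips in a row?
11! / (2! × 5! × 1! × 3!) = 27720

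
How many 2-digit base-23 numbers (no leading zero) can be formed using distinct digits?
First digit: 22 choices (nonzero). Then descending: 22 × 22 = 484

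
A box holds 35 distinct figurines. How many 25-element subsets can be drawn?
C(35,25) = 35!/(25!×10!) = 183579396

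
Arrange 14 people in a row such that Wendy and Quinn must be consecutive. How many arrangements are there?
Treat the 2 as one block: (14-2+1)! × 2! = 6227020800 × 2 = 12454041600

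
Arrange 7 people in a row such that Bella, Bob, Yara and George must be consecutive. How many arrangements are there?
Treat the 4 as one block: (7-4+1)! × 4! = 24 × 24 = 576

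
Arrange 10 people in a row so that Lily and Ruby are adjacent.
Treat as block: (10-1)! × 2! = 362880 × 2 = 725760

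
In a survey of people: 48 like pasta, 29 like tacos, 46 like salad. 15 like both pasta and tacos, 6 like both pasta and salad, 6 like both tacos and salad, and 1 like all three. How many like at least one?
|A∪B∪C| = 48+29+46-15-6-6+1 = 97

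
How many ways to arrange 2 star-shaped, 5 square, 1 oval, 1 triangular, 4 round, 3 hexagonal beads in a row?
16! / (2! × 5! × 1! × 1! × 4! × 3!) = 605404800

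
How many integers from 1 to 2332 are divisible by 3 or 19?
⌊2332/3⌋ + ⌊2332/19⌋ - ⌊2332/57⌋ = 777 + 122 - 40 = 859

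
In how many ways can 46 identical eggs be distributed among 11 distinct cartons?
C(46+11-1, 11-1) = C(56, 10) = 35607051480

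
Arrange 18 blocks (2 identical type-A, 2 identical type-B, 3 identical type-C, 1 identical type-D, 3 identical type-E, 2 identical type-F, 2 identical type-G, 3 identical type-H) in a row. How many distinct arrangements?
18! / (2! × 2! × 3! × 1! × 3! × 2! × 2! × 3!) = 1852538688000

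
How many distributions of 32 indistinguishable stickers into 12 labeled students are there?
C(32+12-1, 12-1) = C(43, 11) = 5752004349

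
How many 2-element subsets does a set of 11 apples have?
C(11,2) = 11!/(2!×9!) = 55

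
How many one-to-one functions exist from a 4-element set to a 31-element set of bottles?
P(31,4) = 31!/(31-4)! = 755160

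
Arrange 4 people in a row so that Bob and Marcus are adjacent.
Treat as block: (4-1)! × 2! = 6 × 2 = 12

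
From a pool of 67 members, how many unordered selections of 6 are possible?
C(67,6) = 67!/(6!×61!) = 99795696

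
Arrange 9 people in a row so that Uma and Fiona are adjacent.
Treat as block: (9-1)! × 2! = 40320 × 2 = 80640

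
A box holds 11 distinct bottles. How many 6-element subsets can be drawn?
C(11,6) = 11!/(6!×5!) = 462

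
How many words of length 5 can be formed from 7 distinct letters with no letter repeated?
P(7,5) = 7!/(7-5)! = 2520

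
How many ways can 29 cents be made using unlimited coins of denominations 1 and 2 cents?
Coefficient of x^29 in 1/(1-x^1) · 1/(1-x^2). Use j coins of 2 for j = 0..⌊29/2⌋ = 14, the rest in 1s: 14 + 1 = 15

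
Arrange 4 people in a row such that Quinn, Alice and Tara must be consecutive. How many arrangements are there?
Treat the 3 as one block: (4-3+1)! × 3! = 2 × 6 = 12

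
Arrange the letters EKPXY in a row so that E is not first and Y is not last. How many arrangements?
By inclusion-exclusion: 5! - 2×(5-1)! + (5-2)! = 120 - 48 + 6 = 78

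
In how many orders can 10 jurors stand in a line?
10! = 3628800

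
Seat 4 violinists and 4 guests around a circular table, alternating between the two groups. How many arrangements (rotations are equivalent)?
Fix one of the violinists: (4-1)! ways for the remaining violinists, × 4! ways for the guests = 6 × 24 = 144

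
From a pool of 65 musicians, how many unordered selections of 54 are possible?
C(65,54) = 65!/(54!×11!) = 895068996640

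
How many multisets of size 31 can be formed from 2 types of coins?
C(31+2-1, 2-1) = C(32, 1) = 32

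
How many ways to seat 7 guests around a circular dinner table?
Circular: fix one position, arrange the rest. (7-1)! = 720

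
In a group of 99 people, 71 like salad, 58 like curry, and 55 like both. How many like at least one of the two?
|A∪B| = |A| + |B| - |A∩B| = 71 + 58 - 55 = 74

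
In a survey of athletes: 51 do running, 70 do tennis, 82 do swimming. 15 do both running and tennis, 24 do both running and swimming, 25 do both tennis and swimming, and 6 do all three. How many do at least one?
|A∪B∪C| = 51+70+82-15-24-25+6 = 145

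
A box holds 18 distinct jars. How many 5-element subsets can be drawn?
C(18,5) = 18!/(5!×13!) = 8568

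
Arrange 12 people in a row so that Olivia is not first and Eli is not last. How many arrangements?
By inclusion-exclusion: 12! - 2×(12-1)! + (12-2)! = 479001600 - 79833600 + 3628800 = 402796800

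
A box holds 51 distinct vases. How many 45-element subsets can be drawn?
C(51,45) = 51!/(45!×6!) = 18009460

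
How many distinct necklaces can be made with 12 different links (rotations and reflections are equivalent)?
(12-1)!/2 = 39916800/2 = 19958400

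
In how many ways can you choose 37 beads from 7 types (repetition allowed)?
C(37+7-1, 7-1) = C(43, 6) = 6096454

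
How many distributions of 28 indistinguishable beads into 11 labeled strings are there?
C(28+11-1, 11-1) = C(38, 10) = 472733756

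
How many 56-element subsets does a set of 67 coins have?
C(67,56) = 67!/(56!×11!) = 1285063345176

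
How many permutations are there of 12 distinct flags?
12! = 479001600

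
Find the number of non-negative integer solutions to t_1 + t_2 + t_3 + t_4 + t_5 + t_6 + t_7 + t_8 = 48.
C(48+8-1, 8-1) = C(55, 7) = 202927725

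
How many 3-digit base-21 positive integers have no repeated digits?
First digit: 20 choices (nonzero). Then descending: 20 × 20 × 19 = 7600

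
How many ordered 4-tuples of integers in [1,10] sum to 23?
Coefficient of x^23 in (x + x² + ... + x^10)^4. By inclusion-exclusion on dice exceeding 10: Σ_j (-1)^j C(4,j)·C(23-1-10j, 3) = C(4,0)·C(22,3) - C(4,1)·C(12,3) = 1·1540 - 4·220 = 660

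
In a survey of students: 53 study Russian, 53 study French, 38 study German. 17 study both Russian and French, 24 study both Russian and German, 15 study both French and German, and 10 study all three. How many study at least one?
|A∪B∪C| = 53+53+38-17-24-15+10 = 98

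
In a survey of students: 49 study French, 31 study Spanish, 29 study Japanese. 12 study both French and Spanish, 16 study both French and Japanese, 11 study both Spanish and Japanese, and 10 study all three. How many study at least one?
|A∪B∪C| = 49+31+29-12-16-11+10 = 80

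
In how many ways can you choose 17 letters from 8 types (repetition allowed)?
C(17+8-1, 8-1) = C(24, 7) = 346104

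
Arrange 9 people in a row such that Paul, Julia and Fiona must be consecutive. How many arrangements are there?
Treat the 3 as one block: (9-3+1)! × 3! = 5040 × 6 = 30240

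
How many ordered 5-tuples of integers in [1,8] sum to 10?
Coefficient of x^10 in (x + x² + ... + x^8)^5. By inclusion-exclusion on dice exceeding 8: Σ_j (-1)^j C(5,j)·C(10-1-8j, 4) = C(5,0)·C(9,4) = 1·126 = 126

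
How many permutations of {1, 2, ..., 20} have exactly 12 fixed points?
Choose the 12 fixed points C(20,12) = 125970, derange the rest: !8 = Σ_{j=0}^{8} (-1)^j·8!/j! = 40320 - 40320 + 20160 - 6720 + 1680 - 336 + 56 - 8 + 1 = 14833. Product = 125970 × 14833 = 1868513010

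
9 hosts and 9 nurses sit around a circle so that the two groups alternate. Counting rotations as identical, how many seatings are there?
Fix one of the hosts: (9-1)! ways for the remaining hosts, × 9! ways for the nurses = 40320 × 362880 = 14631321600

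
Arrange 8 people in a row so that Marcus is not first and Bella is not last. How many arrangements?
By inclusion-exclusion: 8! - 2×(8-1)! + (8-2)! = 40320 - 10080 + 720 = 30960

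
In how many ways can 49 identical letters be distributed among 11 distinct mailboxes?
C(49+11-1, 11-1) = C(59, 10) = 62828356305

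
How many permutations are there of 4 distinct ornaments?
4! = 24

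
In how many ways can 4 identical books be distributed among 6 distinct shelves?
C(4+6-1, 6-1) = C(9, 5) = 126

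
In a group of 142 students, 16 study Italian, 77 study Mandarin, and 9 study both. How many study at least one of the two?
|A∪B| = |A| + |B| - |A∩B| = 16 + 77 - 9 = 84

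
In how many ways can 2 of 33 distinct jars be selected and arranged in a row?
P(33,2) = 33!/(33-2)! = 1056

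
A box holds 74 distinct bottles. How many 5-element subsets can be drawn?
C(74,5) = 74!/(5!×69!) = 16108764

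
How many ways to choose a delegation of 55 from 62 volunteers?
C(62,55) = 62!/(55!×7!) = 491796152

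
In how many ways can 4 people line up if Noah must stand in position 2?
Fix one position: (4-1)! = 6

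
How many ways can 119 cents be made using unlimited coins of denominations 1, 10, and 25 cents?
Coefficient of x^119 in 1/(1-x^1) · 1/(1-x^10) · 1/(1-x^25). Case on j = number of 25-cent coins (j = 0..4); remainder r = 119 - 25j is made from {1,10} in ⌊r/10⌋+1 ways. r = 119, 94, 69, 44, 19 → 12 + 10 + 7 + 5 + 2 = 36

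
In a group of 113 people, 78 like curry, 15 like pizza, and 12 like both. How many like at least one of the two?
|A∪B| = |A| + |B| - |A∩B| = 78 + 15 - 12 = 81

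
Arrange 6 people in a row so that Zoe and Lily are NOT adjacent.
Total - adjacent = 6! - (6-1)!×2 = 720 - 240 = 480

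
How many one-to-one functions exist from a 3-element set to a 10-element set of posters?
P(10,3) = 10!/(10-3)! = 720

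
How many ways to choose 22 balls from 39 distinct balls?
C(39,22) = 39!/(22!×17!) = 51021117810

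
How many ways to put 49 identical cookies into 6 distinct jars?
C(49+6-1, 6-1) = C(54, 5) = 3162510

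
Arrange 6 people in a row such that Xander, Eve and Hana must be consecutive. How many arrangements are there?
Treat the 3 as one block: (6-3+1)! × 3! = 24 × 6 = 144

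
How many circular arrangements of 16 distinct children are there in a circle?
Circular: fix one position, arrange the rest. (16-1)! = 1307674368000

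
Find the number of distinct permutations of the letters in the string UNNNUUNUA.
9! / (4! × 4! × 1!) = 630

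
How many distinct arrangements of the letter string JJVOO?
5! / (1! × 2! × 2!) = 30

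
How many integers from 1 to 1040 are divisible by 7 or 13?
⌊1040/7⌋ + ⌊1040/13⌋ - ⌊1040/91⌋ = 148 + 80 - 11 = 217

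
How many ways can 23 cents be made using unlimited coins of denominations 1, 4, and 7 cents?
Coefficient of x^23 in 1/(1-x^1) · 1/(1-x^4) · 1/(1-x^7). Case on j = number of 7-cent coins (j = 0..3); remainder r = 23 - 7j is made from {1,4} in ⌊r/4⌋+1 ways. r = 23, 16, 9, 2 → 6 + 5 + 3 + 1 = 15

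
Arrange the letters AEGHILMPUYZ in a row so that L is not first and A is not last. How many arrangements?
By inclusion-exclusion: 11! - 2×(11-1)! + (11-2)! = 39916800 - 7257600 + 362880 = 33022080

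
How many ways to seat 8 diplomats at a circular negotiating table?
Circular: fix one position, arrange the rest. (8-1)! = 5040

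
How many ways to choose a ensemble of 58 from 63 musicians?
C(63,58) = 63!/(58!×5!) = 7028847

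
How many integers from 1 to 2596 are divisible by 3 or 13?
⌊2596/3⌋ + ⌊2596/13⌋ - ⌊2596/39⌋ = 865 + 199 - 66 = 998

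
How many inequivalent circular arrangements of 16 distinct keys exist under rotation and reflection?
(16-1)!/2 = 1307674368000/2 = 653837184000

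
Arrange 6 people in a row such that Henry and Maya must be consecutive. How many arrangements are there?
Treat the 2 as one block: (6-2+1)! × 2! = 120 × 2 = 240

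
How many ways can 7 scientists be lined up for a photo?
7! = 5040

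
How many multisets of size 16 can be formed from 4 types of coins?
C(16+4-1, 4-1) = C(19, 3) = 969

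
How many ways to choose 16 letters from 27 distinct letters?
C(27,16) = 27!/(16!×11!) = 13037895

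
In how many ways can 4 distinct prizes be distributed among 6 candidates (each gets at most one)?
P(6,4) = 6!/(6-4)! = 360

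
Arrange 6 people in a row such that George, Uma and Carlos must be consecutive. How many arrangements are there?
Treat the 3 as one block: (6-3+1)! × 3! = 24 × 6 = 144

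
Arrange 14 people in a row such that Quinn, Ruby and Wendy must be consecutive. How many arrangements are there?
Treat the 3 as one block: (14-3+1)! × 3! = 479001600 × 6 = 2874009600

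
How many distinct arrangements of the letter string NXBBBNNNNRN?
11! / (1! × 3! × 1! × 6!) = 9240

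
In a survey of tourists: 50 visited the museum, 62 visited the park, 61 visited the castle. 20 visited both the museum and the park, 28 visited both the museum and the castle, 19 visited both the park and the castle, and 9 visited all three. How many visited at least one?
|A∪B∪C| = 50+62+61-20-28-19+9 = 115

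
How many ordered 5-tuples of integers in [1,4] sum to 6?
Coefficient of x^6 in (x + x² + ... + x^4)^5. By inclusion-exclusion on dice exceeding 4: Σ_j (-1)^j C(5,j)·C(6-1-4j, 4) = C(5,0)·C(5,4) = 1·5 = 5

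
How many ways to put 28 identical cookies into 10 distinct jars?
C(28+10-1, 10-1) = C(37, 9) = 124403620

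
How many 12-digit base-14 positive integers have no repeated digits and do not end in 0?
Last digit: 13 nonzero choices. First digit: 12 (nonzero, ≠last). Middle 10: P(12,10) = 239500800. Total = 37362124800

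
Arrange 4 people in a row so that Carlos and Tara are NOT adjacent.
Total - adjacent = 4! - (4-1)!×2 = 24 - 12 = 12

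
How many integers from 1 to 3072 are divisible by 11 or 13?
⌊3072/11⌋ + ⌊3072/13⌋ - ⌊3072/143⌋ = 279 + 236 - 21 = 494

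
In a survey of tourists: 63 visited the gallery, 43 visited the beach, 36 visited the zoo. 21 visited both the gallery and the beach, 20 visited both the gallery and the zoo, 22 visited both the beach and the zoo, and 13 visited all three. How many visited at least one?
|A∪B∪C| = 63+43+36-21-20-22+13 = 92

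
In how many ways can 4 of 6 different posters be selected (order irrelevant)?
C(6,4) = 6!/(4!×2!) = 15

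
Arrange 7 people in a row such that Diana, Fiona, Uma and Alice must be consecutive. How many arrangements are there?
Treat the 4 as one block: (7-4+1)! × 4! = 24 × 24 = 576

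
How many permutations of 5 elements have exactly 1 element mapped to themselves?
Choose the 1 fixed point C(5,1) = 5, derange the rest: !4 = Σ_{j=0}^{4} (-1)^j·4!/j! = 24 - 24 + 12 - 4 + 1 = 9. Product = 5 × 9 = 45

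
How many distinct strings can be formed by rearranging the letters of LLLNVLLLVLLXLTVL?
16! / (1! × 1! × 10! × 1! × 3!) = 960960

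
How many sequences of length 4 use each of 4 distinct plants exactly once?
4! = 24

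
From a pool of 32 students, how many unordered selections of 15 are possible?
C(32,15) = 32!/(15!×17!) = 565722720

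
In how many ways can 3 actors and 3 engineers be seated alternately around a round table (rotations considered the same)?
Fix one of the actors: (3-1)! ways for the remaining actors, × 3! ways for the engineers = 2 × 6 = 12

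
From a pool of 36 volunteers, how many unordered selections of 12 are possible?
C(36,12) = 36!/(12!×24!) = 1251677700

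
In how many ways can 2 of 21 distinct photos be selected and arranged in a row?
P(21,2) = 21!/(21-2)! = 420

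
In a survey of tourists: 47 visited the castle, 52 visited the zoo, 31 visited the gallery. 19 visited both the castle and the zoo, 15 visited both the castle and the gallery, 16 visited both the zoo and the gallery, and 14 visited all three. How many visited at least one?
|A∪B∪C| = 47+52+31-19-15-16+14 = 94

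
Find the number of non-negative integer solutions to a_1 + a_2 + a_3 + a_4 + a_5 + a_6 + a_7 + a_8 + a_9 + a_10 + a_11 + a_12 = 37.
C(37+12-1, 12-1) = C(48, 11) = 22595200368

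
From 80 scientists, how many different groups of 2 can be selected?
C(80,2) = 80!/(2!×78!) = 3160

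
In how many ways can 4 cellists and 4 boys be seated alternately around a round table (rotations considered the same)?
Fix one of the cellists: (4-1)! ways for the remaining cellists, × 4! ways for the boys = 6 × 24 = 144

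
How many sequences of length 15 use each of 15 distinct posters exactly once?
15! = 1307674368000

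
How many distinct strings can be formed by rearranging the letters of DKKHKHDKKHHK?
12! / (4! × 6! × 2!) = 13860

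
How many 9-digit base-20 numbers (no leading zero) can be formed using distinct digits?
First digit: 19 choices (nonzero). Then descending: 19 × 19 × 18 × 17 × 16 × 15 × 14 × 13 × 12 = 57901858560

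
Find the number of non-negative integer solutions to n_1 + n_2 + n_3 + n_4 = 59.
C(59+4-1, 4-1) = C(62, 3) = 37820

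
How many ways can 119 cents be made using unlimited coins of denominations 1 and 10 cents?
Coefficient of x^119 in 1/(1-x^1) · 1/(1-x^10). Use j coins of 10 for j = 0..⌊119/10⌋ = 11, the rest in 1s: 11 + 1 = 12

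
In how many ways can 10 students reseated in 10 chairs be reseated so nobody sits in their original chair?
!10 = Σ_{j=0}^{10} (-1)^j·10!/j! = 3628800 - 3628800 + 1814400 - 604800 + 151200 - 30240 + 5040 - 720 + 90 - 10 + 1 = 1334961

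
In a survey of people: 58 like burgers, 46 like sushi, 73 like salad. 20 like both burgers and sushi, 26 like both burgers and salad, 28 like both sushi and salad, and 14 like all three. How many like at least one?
|A∪B∪C| = 58+46+73-20-26-28+14 = 117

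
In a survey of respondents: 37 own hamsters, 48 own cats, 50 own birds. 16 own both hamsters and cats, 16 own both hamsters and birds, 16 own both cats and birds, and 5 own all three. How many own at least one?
|A∪B∪C| = 37+48+50-16-16-16+5 = 92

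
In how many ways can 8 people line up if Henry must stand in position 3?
Fix one position: (8-1)! = 5040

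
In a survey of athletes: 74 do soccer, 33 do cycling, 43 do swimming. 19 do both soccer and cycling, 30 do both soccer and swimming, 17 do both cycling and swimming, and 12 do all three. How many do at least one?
|A∪B∪C| = 74+33+43-19-30-17+12 = 96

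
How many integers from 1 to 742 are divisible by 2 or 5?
⌊742/2⌋ + ⌊742/5⌋ - ⌊742/10⌋ = 371 + 148 - 74 = 445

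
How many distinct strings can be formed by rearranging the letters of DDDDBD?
6! / (1! × 5!) = 6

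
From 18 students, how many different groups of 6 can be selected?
C(18,6) = 18!/(6!×12!) = 18564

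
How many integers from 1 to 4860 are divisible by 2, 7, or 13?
⌊4860/2⌋+⌊4860/7⌋+⌊4860/13⌋ - ⌊4860/14⌋-⌊4860/26⌋-⌊4860/91⌋ + ⌊4860/182⌋ = 2430+694+373 - 347-186-53 + 26 = 2937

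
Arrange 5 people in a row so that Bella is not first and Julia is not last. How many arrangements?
By inclusion-exclusion: 5! - 2×(5-1)! + (5-2)! = 120 - 48 + 6 = 78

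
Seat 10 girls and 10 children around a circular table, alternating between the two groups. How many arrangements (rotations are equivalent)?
Fix one of the girls: (10-1)! ways for the remaining girls, × 10! ways for the children = 362880 × 3628800 = 1316818944000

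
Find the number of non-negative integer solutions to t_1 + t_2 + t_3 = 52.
C(52+3-1, 3-1) = C(54, 2) = 1431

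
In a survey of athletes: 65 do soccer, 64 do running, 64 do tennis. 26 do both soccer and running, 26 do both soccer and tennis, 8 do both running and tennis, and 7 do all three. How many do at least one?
|A∪B∪C| = 65+64+64-26-26-8+7 = 140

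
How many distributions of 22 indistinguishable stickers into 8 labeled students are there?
C(22+8-1, 8-1) = C(29, 7) = 1560780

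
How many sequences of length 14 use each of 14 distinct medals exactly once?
14! = 87178291200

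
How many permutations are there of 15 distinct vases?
15! = 1307674368000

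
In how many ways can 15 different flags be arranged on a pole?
15! = 1307674368000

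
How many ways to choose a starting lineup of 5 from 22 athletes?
C(22,5) = 22!/(5!×17!) = 26334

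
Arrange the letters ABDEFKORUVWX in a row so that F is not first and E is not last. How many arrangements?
By inclusion-exclusion: 12! - 2×(12-1)! + (12-2)! = 479001600 - 79833600 + 3628800 = 402796800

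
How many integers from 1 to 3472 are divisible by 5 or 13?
⌊3472/5⌋ + ⌊3472/13⌋ - ⌊3472/65⌋ = 694 + 267 - 53 = 908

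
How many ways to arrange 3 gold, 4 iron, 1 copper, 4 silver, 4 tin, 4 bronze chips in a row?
20! / (3! × 4! × 1! × 4! × 4! × 4!) = 1222160940000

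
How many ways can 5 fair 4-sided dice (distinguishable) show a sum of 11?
Coefficient of x^11 in (x + x² + ... + x^4)^5. By inclusion-exclusion on dice exceeding 4: Σ_j (-1)^j C(5,j)·C(11-1-4j, 4) = C(5,0)·C(10,4) - C(5,1)·C(6,4) = 1·210 - 5·15 = 135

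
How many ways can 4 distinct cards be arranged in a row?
4! = 24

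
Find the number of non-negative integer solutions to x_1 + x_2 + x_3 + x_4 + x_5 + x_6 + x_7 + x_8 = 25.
C(25+8-1, 8-1) = C(32, 7) = 3365856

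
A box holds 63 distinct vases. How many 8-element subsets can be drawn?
C(63,8) = 63!/(8!×55!) = 3872894697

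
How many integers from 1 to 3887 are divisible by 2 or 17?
⌊3887/2⌋ + ⌊3887/17⌋ - ⌊3887/34⌋ = 1943 + 228 - 114 = 2057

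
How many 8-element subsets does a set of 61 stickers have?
C(61,8) = 61!/(8!×53!) = 2944827765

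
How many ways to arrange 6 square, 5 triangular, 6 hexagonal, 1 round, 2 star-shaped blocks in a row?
20! / (6! × 5! × 6! × 1! × 2!) = 19554575040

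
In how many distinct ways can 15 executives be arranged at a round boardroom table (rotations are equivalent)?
Circular: fix one position, arrange the rest. (15-1)! = 87178291200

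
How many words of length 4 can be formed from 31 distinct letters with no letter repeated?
P(31,4) = 31!/(31-4)! = 755160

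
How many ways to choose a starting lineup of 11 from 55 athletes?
C(55,11) = 55!/(11!×44!) = 119653565850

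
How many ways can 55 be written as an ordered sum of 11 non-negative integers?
C(55+11-1, 11-1) = C(65, 10) = 179013799328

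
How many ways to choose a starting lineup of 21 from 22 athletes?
C(22,21) = 22!/(21!×1!) = 22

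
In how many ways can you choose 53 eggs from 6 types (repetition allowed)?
C(53+6-1, 6-1) = C(58, 5) = 4582116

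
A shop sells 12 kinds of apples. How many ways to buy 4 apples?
C(4+12-1, 12-1) = C(15, 11) = 1365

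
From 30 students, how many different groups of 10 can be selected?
C(30,10) = 30!/(10!×20!) = 30045015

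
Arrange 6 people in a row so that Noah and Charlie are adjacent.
Treat as block: (6-1)! × 2! = 120 × 2 = 240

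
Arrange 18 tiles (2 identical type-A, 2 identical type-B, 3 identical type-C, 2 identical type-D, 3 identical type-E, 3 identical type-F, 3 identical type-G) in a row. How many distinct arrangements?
18! / (2! × 2! × 3! × 2! × 3! × 3! × 3!) = 617512896000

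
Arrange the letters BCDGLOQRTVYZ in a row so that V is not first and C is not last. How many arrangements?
By inclusion-exclusion: 12! - 2×(12-1)! + (12-2)! = 479001600 - 79833600 + 3628800 = 402796800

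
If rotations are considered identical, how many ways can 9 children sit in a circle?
Circular: fix one position, arrange the rest. (9-1)! = 40320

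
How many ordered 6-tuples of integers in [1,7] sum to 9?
Coefficient of x^9 in (x + x² + ... + x^7)^6. By inclusion-exclusion on dice exceeding 7: Σ_j (-1)^j C(6,j)·C(9-1-7j, 5) = C(6,0)·C(8,5) = 1·56 = 56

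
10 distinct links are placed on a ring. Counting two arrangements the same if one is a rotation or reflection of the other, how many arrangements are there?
(10-1)!/2 = 362880/2 = 181440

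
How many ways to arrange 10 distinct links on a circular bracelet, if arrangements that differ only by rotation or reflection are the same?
(10-1)!/2 = 362880/2 = 181440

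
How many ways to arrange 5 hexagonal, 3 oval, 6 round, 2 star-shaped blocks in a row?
16! / (5! × 3! × 6! × 2!) = 20180160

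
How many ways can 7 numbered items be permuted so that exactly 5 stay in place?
Choose the 5 fixed points C(7,5) = 21, derange the rest: !2 = Σ_{j=0}^{2} (-1)^j·2!/j! = 2 - 2 + 1 = 1. Product = 21 × 1 = 21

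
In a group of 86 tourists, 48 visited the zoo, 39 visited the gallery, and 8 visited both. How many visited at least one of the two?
|A∪B| = |A| + |B| - |A∩B| = 48 + 39 - 8 = 79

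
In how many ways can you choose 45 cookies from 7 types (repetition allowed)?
C(45+7-1, 7-1) = C(51, 6) = 18009460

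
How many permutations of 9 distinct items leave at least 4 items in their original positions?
Exactly j fixed points: C(9,j)·!(9-j); sum over j ≥ 4 (derangement numbers via !m = (m-1)·(!(m-1) + !(m-2)): !0..!5 = 1, 0, 1, 2, 9, 44). Σ_{j=4}^{9} C(9,j)·!(9-j) = C(9,4)·!5 + C(9,5)·!4 + C(9,6)·!3 + C(9,7)·!2 + C(9,8)·!1 + C(9,9)·!0 = 126·44 + 126·9 + 84·2 + 36·1 + 9·0 + 1·1 = 6883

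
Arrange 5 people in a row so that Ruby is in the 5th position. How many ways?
Fix one position: (5-1)! = 24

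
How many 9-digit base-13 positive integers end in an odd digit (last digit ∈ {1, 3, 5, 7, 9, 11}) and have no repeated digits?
Last∈{1,3,5,7,9,11}. Last=0: 0. Last nonzero: 6×11×P(11,7) = 109771200. Total = 109771200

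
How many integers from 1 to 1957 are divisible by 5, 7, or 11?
⌊1957/5⌋+⌊1957/7⌋+⌊1957/11⌋ - ⌊1957/35⌋-⌊1957/55⌋-⌊1957/77⌋ + ⌊1957/385⌋ = 391+279+177 - 55-35-25 + 5 = 737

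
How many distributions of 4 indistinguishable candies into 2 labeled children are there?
C(4+2-1, 2-1) = C(5, 1) = 5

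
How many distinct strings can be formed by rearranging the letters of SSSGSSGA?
8! / (2! × 5! × 1!) = 168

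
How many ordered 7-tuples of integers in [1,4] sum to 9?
Coefficient of x^9 in (x + x² + ... + x^4)^7. By inclusion-exclusion on dice exceeding 4: Σ_j (-1)^j C(7,j)·C(9-1-4j, 6) = C(7,0)·C(8,6) = 1·28 = 28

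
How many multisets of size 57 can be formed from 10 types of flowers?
C(57+10-1, 10-1) = C(66, 9) = 37014131440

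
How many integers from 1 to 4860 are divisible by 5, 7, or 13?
⌊4860/5⌋+⌊4860/7⌋+⌊4860/13⌋ - ⌊4860/35⌋-⌊4860/65⌋-⌊4860/91⌋ + ⌊4860/455⌋ = 972+694+373 - 138-74-53 + 10 = 1784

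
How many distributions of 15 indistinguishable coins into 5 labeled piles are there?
C(15+5-1, 5-1) = C(19, 4) = 3876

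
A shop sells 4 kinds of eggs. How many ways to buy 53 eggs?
C(53+4-1, 4-1) = C(56, 3) = 27720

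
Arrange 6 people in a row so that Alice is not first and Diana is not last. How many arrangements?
By inclusion-exclusion: 6! - 2×(6-1)! + (6-2)! = 720 - 240 + 24 = 504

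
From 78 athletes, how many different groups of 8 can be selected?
C(78,8) = 78!/(8!×70!) = 23446881315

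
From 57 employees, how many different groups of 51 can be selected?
C(57,51) = 57!/(51!×6!) = 36288252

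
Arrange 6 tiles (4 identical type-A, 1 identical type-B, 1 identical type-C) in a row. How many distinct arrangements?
6! / (4! × 1! × 1!) = 30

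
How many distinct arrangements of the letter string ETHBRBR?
7! / (1! × 2! × 2! × 1! × 1!) = 1260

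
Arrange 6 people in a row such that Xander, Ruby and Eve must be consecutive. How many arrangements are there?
Treat the 3 as one block: (6-3+1)! × 3! = 24 × 6 = 144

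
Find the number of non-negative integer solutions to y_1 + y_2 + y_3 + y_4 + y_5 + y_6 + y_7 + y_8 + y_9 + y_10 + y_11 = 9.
C(9+11-1, 11-1) = C(19, 10) = 92378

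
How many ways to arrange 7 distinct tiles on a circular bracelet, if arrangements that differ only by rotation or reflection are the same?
(7-1)!/2 = 720/2 = 360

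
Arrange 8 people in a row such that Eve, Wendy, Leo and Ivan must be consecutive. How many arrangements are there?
Treat the 4 as one block: (8-4+1)! × 4! = 120 × 24 = 2880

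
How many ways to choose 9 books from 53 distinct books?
C(53,9) = 53!/(9!×44!) = 4431613550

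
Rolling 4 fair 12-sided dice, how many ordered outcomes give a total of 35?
Coefficient of x^35 in (x + x² + ... + x^12)^4. By inclusion-exclusion on dice exceeding 12: Σ_j (-1)^j C(4,j)·C(35-1-12j, 3) = C(4,0)·C(34,3) - C(4,1)·C(22,3) + C(4,2)·C(10,3) = 1·5984 - 4·1540 + 6·120 = 544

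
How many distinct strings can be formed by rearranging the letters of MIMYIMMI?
8! / (4! × 1! × 3!) = 280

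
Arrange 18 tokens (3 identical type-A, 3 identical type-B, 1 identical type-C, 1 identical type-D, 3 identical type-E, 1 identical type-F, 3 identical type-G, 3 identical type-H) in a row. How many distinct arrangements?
18! / (3! × 3! × 1! × 1! × 3! × 1! × 3! × 3!) = 823350528000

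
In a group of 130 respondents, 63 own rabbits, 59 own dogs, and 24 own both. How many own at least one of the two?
|A∪B| = |A| + |B| - |A∩B| = 63 + 59 - 24 = 98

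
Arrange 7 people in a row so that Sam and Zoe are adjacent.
Treat as block: (7-1)! × 2! = 720 × 2 = 1440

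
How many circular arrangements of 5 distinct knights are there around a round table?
Circular: fix one position, arrange the rest. (5-1)! = 24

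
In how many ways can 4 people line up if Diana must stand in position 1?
Fix one position: (4-1)! = 6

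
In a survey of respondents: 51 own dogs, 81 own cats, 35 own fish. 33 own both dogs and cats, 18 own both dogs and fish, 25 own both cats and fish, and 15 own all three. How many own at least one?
|A∪B∪C| = 51+81+35-33-18-25+15 = 106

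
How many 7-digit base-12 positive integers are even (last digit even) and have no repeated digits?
Last∈{0,2,4,6,8,10}. Last=0: 332640. Last nonzero: 5×10×P(10,5) = 1512000. Total = 1844640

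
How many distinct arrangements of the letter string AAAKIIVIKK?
10! / (3! × 1! × 3! × 3!) = 16800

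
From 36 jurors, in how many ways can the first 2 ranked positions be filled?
P(36,2) = 36!/(36-2)! = 1260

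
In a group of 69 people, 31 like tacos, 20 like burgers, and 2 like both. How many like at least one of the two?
|A∪B| = |A| + |B| - |A∩B| = 31 + 20 - 2 = 49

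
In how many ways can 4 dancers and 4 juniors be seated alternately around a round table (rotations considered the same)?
Fix one of the dancers: (4-1)! ways for the remaining dancers, × 4! ways for the juniors = 6 × 24 = 144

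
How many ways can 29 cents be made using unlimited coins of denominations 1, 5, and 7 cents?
Coefficient of x^29 in 1/(1-x^1) · 1/(1-x^5) · 1/(1-x^7). Case on j = number of 7-cent coins (j = 0..4); remainder r = 29 - 7j is made from {1,5} in ⌊r/5⌋+1 ways. r = 29, 22, 15, 8, 1 → 6 + 5 + 4 + 2 + 1 = 18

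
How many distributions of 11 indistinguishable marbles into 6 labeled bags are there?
C(11+6-1, 6-1) = C(16, 5) = 4368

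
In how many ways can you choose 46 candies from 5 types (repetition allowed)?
C(46+5-1, 5-1) = C(50, 4) = 230300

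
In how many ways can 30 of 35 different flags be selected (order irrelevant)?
C(35,30) = 35!/(30!×5!) = 324632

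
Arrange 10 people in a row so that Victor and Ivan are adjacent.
Treat as block: (10-1)! × 2! = 362880 × 2 = 725760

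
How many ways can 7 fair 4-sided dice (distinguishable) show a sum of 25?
Coefficient of x^25 in (x + x² + ... + x^4)^7. By inclusion-exclusion on dice exceeding 4: Σ_j (-1)^j C(7,j)·C(25-1-4j, 6) = C(7,0)·C(24,6) - C(7,1)·C(20,6) + C(7,2)·C(16,6) - C(7,3)·C(12,6) + C(7,4)·C(8,6) = 1·134596 - 7·38760 + 21·8008 - 35·924 + 35·28 = 84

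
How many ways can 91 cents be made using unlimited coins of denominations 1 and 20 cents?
Coefficient of x^91 in 1/(1-x^1) · 1/(1-x^20). Use j coins of 20 for j = 0..⌊91/20⌋ = 4, the rest in 1s: 4 + 1 = 5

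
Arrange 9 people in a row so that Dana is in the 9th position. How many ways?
Fix one position: (9-1)! = 40320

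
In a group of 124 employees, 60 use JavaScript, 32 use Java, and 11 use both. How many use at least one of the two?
|A∪B| = |A| + |B| - |A∩B| = 60 + 32 - 11 = 81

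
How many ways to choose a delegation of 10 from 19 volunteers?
C(19,10) = 19!/(10!×9!) = 92378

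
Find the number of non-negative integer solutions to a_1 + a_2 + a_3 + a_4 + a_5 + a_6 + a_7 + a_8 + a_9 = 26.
C(26+9-1, 9-1) = C(34, 8) = 18156204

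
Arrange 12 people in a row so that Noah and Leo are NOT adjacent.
Total - adjacent = 12! - (12-1)!×2 = 479001600 - 79833600 = 399168000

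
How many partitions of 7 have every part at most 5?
Let r_j(i) = number of partitions of i into parts ≤ j, for i = 0..7. r_1(i) = 1 for all i; r_j(i) = r_{j-1}(i) + r_j(i-j). Rows j = 2..5: ≤2: 1 1 2 2 3 3 4 4; ≤3: 1 1 2 3 4 5 7 8; ≤4: 1 1 2 3 5 6 9 11; ≤5: 1 1 2 3 5 7 10 13. r_5(7) = 13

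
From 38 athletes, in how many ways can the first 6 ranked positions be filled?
P(38,6) = 38!/(38-6)! = 1987690320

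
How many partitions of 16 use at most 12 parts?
By conjugation, equals partitions of 16 into parts ≤ 12. Let r_j(i) = number of partitions of i into parts ≤ j, for i = 0..16. r_1(i) = 1 for all i; r_j(i) = r_{j-1}(i) + r_j(i-j). Rows j = 2..12: ≤2: 1 1 2 2 3 3 4 4 5 5 6 6 7 7 8 8 9; ≤3: 1 1 2 3 4 5 7 8 10 12 14 16 19 21 24 27 30; ≤4: 1 1 2 3 5 6 9 11 15 18 23 27 34 39 47 54 64; ≤5: 1 1 2 3 5 7 10 13 18 23 30 37 47 57 70 84 101; ≤6: 1 1 2 3 5 7 11 14 20 26 35 44 58 71 90 110 136; ≤7: 1 1 2 3 5 7 11 15 21 28 38 49 65 82 105 131 164; ≤8: 1 1 2 3 5 7 11 15 22 29 40 52 70 89 116 146 186; ≤9: 1 1 2 3 5 7 11 15 22 30 41 54 73 94 123 157 201; ≤10: 1 1 2 3 5 7 11 15 22 30 42 55 75 97 128 164 212; ≤11: 1 1 2 3 5 7 11 15 22 30 42 56 76 99 131 169 219; ≤12: 1 1 2 3 5 7 11 15 22 30 42 56 77 100 133 172 224. r_12(16) = 224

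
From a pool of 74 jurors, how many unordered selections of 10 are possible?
C(74,10) = 74!/(10!×64!) = 718406958841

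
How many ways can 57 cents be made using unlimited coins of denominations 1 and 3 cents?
Coefficient of x^57 in 1/(1-x^1) · 1/(1-x^3). Use j coins of 3 for j = 0..⌊57/3⌋ = 19, the rest in 1s: 19 + 1 = 20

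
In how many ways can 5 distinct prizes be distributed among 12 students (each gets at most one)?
P(12,5) = 12!/(12-5)! = 95040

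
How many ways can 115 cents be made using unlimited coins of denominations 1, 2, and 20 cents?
Coefficient of x^115 in 1/(1-x^1) · 1/(1-x^2) · 1/(1-x^20). Case on j = number of 20-cent coins (j = 0..5); remainder r = 115 - 20j is made from {1,2} in ⌊r/2⌋+1 ways. r = 115, 95, 75, 55, 35, 15 → 58 + 48 + 38 + 28 + 18 + 8 = 198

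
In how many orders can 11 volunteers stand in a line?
11! = 39916800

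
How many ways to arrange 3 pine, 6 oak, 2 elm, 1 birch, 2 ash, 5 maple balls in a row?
19! / (3! × 6! × 2! × 1! × 2! × 5!) = 58663725120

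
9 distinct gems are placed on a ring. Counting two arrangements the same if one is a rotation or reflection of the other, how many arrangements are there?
(9-1)!/2 = 40320/2 = 20160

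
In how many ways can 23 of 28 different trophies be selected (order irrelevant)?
C(28,23) = 28!/(23!×5!) = 98280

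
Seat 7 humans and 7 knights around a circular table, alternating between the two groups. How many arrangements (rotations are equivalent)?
Fix one of the humans: (7-1)! ways for the remaining humans, × 7! ways for the knights = 720 × 5040 = 3628800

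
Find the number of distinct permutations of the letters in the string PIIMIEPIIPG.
11! / (1! × 3! × 1! × 1! × 5!) = 55440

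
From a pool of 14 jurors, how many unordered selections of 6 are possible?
C(14,6) = 14!/(6!×8!) = 3003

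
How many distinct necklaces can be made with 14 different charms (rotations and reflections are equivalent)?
(14-1)!/2 = 6227020800/2 = 3113510400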